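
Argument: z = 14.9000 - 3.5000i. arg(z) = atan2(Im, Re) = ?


Re = 14.9, Im = -3.5
arg = atan2(-3.5, 14.9) = -13.2191 degrees

arg(z) = -13.2191 degrees


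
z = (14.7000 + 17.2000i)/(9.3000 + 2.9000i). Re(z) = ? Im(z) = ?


Multiply by conjugate: (14.7000 + 17.2000i)(9.3000 - 2.9000i) / (9.3^2 + 2.9^2)
Numerator real = 14.7*9.3 + 17.2*2.9 = 186.59
Numerator imag = 17.2*9.3 - 14.7*2.9 = 117.33
Denominator = 94.9
Re(z) = 186.59/94.9 = 1.9662
Im(z) = 117.33/94.9 = 1.2364

Re(z) = 1.9662, Im(z) = 1.2364


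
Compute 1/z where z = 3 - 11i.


|z|^2 = 9+121 = 130
1/z = (3 + 11i)/130

1/z = 0.0231 + 0.0846i


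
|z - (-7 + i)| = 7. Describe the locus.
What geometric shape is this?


|z - z0| = r is a circle with center z0 and radius r.
Center = (-7, 1), radius = 7

Circle with center (-7, 1) and radius 7


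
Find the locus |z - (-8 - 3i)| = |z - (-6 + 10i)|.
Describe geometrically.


Equal distances means the locus is the perpendicular bisector of z1 and z2.
Midpoint = ((-8+(-6))/2, (-3+10)/2) = (-7.0000, 3.5000)

Perpendicular bisector through (-7.0000, 3.5000)


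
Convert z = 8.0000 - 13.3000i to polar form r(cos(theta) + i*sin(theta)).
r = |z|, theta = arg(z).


r = sqrt(64+176.89) = sqrt(240.89) = 15.5206
theta = atan2(-13.3, 8) = -58.9729 degrees

r = 15.5206, theta = -58.9729 degrees


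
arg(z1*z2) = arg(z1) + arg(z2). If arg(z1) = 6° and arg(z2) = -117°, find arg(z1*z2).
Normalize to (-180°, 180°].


arg(z1*z2) = 6° - 117° = -111°
Normalized to (-180°, 180°]: -111°

-111°


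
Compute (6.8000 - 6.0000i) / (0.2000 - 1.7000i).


Conjugate of z2 = 0.2000 + 1.7000i
Numerator: (6.8000 - 6.0000i)(0.2000 + 1.7000i) = 11.5600 + 10.3600i
Denominator: 0.2^2 + (-1.7)^2 = 2.93
Result = (11.5600 + 10.3600i)/2.93

3.9454 + 3.5358i


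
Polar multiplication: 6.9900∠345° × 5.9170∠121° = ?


r = 6.9900 * 5.9170 = 41.3598
theta = 345° + 121° = 466° = 106° (mod 360)

41.3598 cis(106°)


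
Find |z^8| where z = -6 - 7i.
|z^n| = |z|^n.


|z| = sqrt(36+49) = sqrt(85) = 9.2195
|z^8| = |z|^8 = (sqrt(85))^8 = 85^4 = 52200625

|z^8| = 52200625


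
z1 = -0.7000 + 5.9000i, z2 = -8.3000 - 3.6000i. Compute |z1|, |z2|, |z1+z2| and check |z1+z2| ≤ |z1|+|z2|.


|z1| = sqrt((-0.7)^2 + 5.9^2) = sqrt(35.3) = 5.9414
|z2| = sqrt((-8.3)^2 + (-3.6)^2) = sqrt(81.85) = 9.0471
z1+z2 = -9.0000 + 2.3000i
|z1+z2| = sqrt(86.29) = 9.2892
|z1|+|z2| = 5.9414 + 9.0471 = 14.9885

|z1+z2| = 9.2892 ≤ |z1|+|z2| = 14.9885 (verified)


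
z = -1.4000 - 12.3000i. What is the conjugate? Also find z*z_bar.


z_bar = -1.4000 + 12.3000i
z*z_bar = (-1.4)^2 + (-12.3)^2 = 1.96 + 151.29 = 153.25

z_bar = -1.4000 + 12.3000i, z*z_bar = 153.25


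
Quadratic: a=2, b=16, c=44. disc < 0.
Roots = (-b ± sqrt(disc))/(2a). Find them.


disc = 16^2 - 4*2*44 = 256 - 352 = -96
sqrt(|disc|) = sqrt(96) = 9.7980
Real part = -16/(2*2) = -4.0000
Imag part = 9.7980/(2*2) = 2.4495

-4.0000 ± 2.4495i


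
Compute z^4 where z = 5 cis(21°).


r^4 = 5^4 = 625
n*theta = 4*21° = 84° = 84° (mod 360)
a = 625*cos(84°) = 65.3303
b = 625*sin(84°) = 621.5762

625 cis(84°) = 65.3303 + 621.5762i


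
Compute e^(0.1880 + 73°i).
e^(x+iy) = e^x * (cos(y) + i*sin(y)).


e^0.1880 = 1.2068
cos(73°) = 0.29237
sin(73°) = 0.9563
Real = 1.2068*0.29237 = 0.3528
Imag = 1.2068*0.9563 = 1.1541

0.3528 + 1.1541i


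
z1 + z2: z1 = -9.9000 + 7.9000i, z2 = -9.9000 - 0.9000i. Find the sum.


Real: -9.9 - 9.9 = -19.8
Imag: 7.9 - 0.9 = 7

-19.8000 + 7.0000i


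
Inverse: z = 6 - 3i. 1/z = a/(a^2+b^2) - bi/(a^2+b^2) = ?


|z|^2 = 36+9 = 45
1/z = (6 + 3i)/45

1/z = 0.1333 + 0.0667i


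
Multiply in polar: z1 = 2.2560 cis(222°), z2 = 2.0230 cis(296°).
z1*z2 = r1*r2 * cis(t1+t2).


r = 2.2560 * 2.0230 = 4.5639
theta = 222° + 296° = 518° = 158° (mod 360)

4.5639 cis(158°)


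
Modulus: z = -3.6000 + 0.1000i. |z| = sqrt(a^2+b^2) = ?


|z| = sqrt((-3.6)^2 + 0.1^2) = sqrt(12.96 + 0.01) = sqrt(12.97) = 3.6014

|z| = 3.6014


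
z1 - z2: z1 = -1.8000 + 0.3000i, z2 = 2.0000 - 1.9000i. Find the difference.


Real: -1.8 - 2 = -3.8
Imag: 0.3 + 1.9 = 2.2

-3.8000 + 2.2000i


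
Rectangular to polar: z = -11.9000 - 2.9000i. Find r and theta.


r = sqrt(141.61+8.41) = sqrt(150.02) = 12.2483
theta = atan2(-2.9, -11.9) = -166.3041 degrees

r = 12.2483, theta = -166.3041 degrees


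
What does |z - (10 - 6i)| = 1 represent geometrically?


|z - z0| = r is a circle with center z0 and radius r.
Center = (10, -6), radius = 1

Circle with center (10, -6) and radius 1


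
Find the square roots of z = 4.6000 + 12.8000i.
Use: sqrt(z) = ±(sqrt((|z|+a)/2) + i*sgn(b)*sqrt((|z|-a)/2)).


|z| = sqrt(21.16+163.84) = 13.6015
sqrt((|z|+a)/2) = sqrt((13.6015+4.6)/2) = sqrt(9.1007) = 3.0167
sqrt((|z|-a)/2) = sqrt((13.6015-4.6)/2) = sqrt(4.5007) = 2.1215

±(3.0167 + 2.1215i) i.e. 3.0167 + 2.1215i and -3.0167 - 2.1215i


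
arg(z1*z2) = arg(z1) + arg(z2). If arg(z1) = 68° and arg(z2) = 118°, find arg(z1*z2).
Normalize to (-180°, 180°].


arg(z1*z2) = 68° + 118° = 186°
Normalized to (-180°, 180°]: -174°

-174°


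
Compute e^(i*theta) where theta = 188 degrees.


cos(188°) = -0.9903
sin(188°) = -0.1392

e^(i*188°) = -0.9903 - 0.1392i


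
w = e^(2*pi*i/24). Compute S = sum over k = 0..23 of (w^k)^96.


The roots are w_k = w^k with w = e^(2*pi*i/24), and (w^k)^96 = (w^96)^k.
So S = 1 + u + u^2 + ... + u^(23) with u = w^96.
96 = 4*24 + 0, so 96 is a multiple of 24 and u = (w^24)^4 = 1.
Every one of the 24 terms equals 1: S = 24

S = 24


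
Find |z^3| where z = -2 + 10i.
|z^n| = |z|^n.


|z| = sqrt(4+100) = sqrt(104) = 10.1980
|z^3| = |z|^3 = (sqrt(104))^3 = 104*sqrt(104)

|z^3| = 104*sqrt(104) ≈ 1060.5961


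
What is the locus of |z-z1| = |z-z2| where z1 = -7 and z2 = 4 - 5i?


Equal distances means the locus is the perpendicular bisector of z1 and z2.
Midpoint = ((-7+4)/2, (0+(-5))/2) = (-1.5000, -2.5000)

Perpendicular bisector through (-1.5000, -2.5000)


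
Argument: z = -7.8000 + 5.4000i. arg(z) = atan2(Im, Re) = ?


Re = -7.8, Im = 5.4
arg = atan2(5.4, -7.8) = 145.3048 degrees

arg(z) = 145.3048 degrees


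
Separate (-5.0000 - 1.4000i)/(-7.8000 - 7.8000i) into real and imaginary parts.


Multiply by conjugate: (-5.0000 - 1.4000i)(-7.8000 + 7.8000i) / ((-7.8)^2 + (-7.8)^2)
Numerator real = -5*(-7.8) - (1.4)*(-7.8) = 49.92
Numerator imag = -1.4*(-7.8) - (-5)*(-7.8) = -28.08
Denominator = 121.68
Re(z) = 49.92/121.68 = 0.4103
Im(z) = -28.08/121.68 = -0.2308

Re(z) = 0.4103, Im(z) = -0.2308


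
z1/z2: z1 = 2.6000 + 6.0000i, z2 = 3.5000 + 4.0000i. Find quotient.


Conjugate of z2 = 3.5000 - 4.0000i
Numerator: (2.6000 + 6.0000i)(3.5000 - 4.0000i) = 33.1000 + 10.6000i
Denominator: 3.5^2 + 4^2 = 28.25
Result = (33.1000 + 10.6000i)/28.25

1.1717 + 0.3752i


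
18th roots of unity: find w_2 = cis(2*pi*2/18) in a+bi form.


Angle = 360*2/18 = 40°
a = cos(40°) = 0.7660
b = sin(40°) = 0.6428

0.7660 + 0.6428i


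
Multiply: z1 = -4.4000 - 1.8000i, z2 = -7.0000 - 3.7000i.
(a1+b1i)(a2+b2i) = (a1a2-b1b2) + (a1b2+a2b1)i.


Real = -4.4*(-7) - (-1.8)*(-3.7) = 30.8 - 6.66 = 24.14
Imag = -4.4*(-3.7) - (7)*(-1.8) = 16.28 + 12.6 = 28.88

24.1400 + 28.8800i


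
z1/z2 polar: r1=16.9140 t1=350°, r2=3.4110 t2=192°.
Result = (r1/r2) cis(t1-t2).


r = 16.9140 / 3.4110 = 4.9587
theta = 350° - 192° = 158° = 158° (mod 360)

4.9587 cis(158°)


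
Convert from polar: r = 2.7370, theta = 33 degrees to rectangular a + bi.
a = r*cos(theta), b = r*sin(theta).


a = 2.7370*cos(33°) = 2.7370*0.83867 = 2.2954
b = 2.7370*sin(33°) = 2.7370*0.54464 = 1.4907

2.2954 + 1.4907i


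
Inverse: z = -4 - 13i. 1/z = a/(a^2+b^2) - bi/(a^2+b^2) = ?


|z|^2 = 16+169 = 185
1/z = (-4 + 13i)/185

1/z = -0.0216 + 0.0703i


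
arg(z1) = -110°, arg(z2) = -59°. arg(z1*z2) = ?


arg(z1*z2) = -110° - 59° = -169°
Normalized to (-180°, 180°]: -169°

-169°


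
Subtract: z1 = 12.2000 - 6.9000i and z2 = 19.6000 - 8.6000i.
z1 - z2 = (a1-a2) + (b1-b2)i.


Real: 12.2 - 19.6 = -7.4
Imag: -6.9 + 8.6 = 1.7

-7.4000 + 1.7000i


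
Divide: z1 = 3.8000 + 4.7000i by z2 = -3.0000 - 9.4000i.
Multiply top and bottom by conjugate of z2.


Conjugate of z2 = -3.0000 + 9.4000i
Numerator: (3.8000 + 4.7000i)(-3.0000 + 9.4000i) = -55.5800 + 21.6200i
Denominator: (-3)^2 + (-9.4)^2 = 97.36
Result = (-55.5800 + 21.6200i)/97.36

-0.5709 + 0.2221i


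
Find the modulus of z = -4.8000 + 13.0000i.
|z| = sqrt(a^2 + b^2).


|z| = sqrt((-4.8)^2 + 13^2) = sqrt(23.04 + 169) = sqrt(192.04) = 13.8578

|z| = 13.8578


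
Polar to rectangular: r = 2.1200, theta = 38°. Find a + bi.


a = 2.1200*cos(38°) = 2.1200*0.788 = 1.6706
b = 2.1200*sin(38°) = 2.1200*0.61566 = 1.3052

1.6706 + 1.3052i


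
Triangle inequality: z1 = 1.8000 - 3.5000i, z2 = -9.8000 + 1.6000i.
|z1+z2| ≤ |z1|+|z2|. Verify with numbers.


|z1| = sqrt(1.8^2 + (-3.5)^2) = sqrt(15.49) = 3.9357
|z2| = sqrt((-9.8)^2 + 1.6^2) = sqrt(98.6) = 9.9298
z1+z2 = -8.0000 - 1.9000i
|z1+z2| = sqrt(67.61) = 8.2225
|z1|+|z2| = 3.9357 + 9.9298 = 13.8655

|z1+z2| = 8.2225 ≤ |z1|+|z2| = 13.8655 (verified)


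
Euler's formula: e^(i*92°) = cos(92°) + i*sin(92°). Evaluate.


cos(92°) = -0.0349
sin(92°) = 0.9994

e^(i*92°) = -0.0349 + 0.9994i


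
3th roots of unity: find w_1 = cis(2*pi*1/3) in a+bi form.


Angle = 360*1/3 = 120°
a = cos(120°) = -0.5000
b = sin(120°) = 0.8660

-0.5000 + 0.8660i


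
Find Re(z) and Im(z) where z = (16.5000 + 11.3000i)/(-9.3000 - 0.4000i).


Multiply by conjugate: (16.5000 + 11.3000i)(-9.3000 + 0.4000i) / ((-9.3)^2 + (-0.4)^2)
Numerator real = 16.5*(-9.3) + 11.3*(-0.4) = -157.97
Numerator imag = 11.3*(-9.3) - 16.5*(-0.4) = -98.49
Denominator = 86.65
Re(z) = -157.97/86.65 = -1.8231
Im(z) = -98.49/86.65 = -1.1366

Re(z) = -1.8231, Im(z) = -1.1366


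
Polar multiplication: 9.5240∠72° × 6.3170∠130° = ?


r = 9.5240 * 6.3170 = 60.1631
theta = 72° + 130° = 202° = 202° (mod 360)

60.1631 cis(202°)


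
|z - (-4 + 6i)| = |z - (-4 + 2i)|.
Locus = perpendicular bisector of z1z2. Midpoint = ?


Equal distances means the locus is the perpendicular bisector of z1 and z2.
Midpoint = ((-4+(-4))/2, (6+2)/2) = (-4.0000, 4.0000)

Perpendicular bisector through (-4.0000, 4.0000)


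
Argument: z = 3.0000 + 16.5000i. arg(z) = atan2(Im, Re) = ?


Re = 3, Im = 16.5
arg = atan2(16.5, 3) = 79.6952 degrees

arg(z) = 79.6952 degrees


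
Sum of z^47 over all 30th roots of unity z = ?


The roots are w_k = w^k with w = e^(2*pi*i/30), and (w^k)^47 = (w^47)^k.
So S = 1 + u + u^2 + ... + u^(29) with u = w^47.
47 = 1*30 + 17, so 47 is not a multiple of 30: u = (w^30)^1 * w^17 = w^17 ≠ 1 (w is a primitive 30th root), while u^30 = (w^30)^47 = 1.
Geometric series: S = (1 - u^30)/(1 - u) = (1 - 1)/(1 - u) = 0

S = 0


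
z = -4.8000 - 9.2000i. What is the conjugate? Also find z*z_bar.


z_bar = -4.8000 + 9.2000i
z*z_bar = (-4.8)^2 + (-9.2)^2 = 23.04 + 84.64 = 107.68

z_bar = -4.8000 + 9.2000i, z*z_bar = 107.68


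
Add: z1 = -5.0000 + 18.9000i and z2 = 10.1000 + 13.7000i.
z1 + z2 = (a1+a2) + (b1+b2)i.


Real: -5 + 10.1 = 5.1
Imag: 18.9 + 13.7 = 32.6

5.1000 + 32.6000i


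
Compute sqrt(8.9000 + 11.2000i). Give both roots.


|z| = sqrt(79.21+125.44) = 14.3056
sqrt((|z|+a)/2) = sqrt((14.3056+8.9)/2) = sqrt(11.6028) = 3.4063
sqrt((|z|-a)/2) = sqrt((14.3056-8.9)/2) = sqrt(2.7028) = 1.6440

±(3.4063 + 1.6440i) i.e. 3.4063 + 1.6440i and -3.4063 - 1.6440i


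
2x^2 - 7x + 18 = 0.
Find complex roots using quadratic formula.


disc = (-7)^2 - 4*2*18 = 49 - 144 = -95
sqrt(|disc|) = sqrt(95) = 9.7468
Real part = 7/(2*2) = 1.7500
Imag part = 9.7468/(2*2) = 2.4367

1.7500 ± 2.4367i


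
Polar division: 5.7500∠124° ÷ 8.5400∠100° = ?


r = 5.7500 / 8.5400 = 0.6733
theta = 124° - 100° = 24° = 24° (mod 360)

0.6733 cis(24°)


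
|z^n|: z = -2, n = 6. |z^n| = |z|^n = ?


|z| = sqrt(4+0) = sqrt(4) = 2
|z^6| = |z|^6 = 2^6 = 64

|z^6| = 64


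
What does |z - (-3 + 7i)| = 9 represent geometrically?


|z - z0| = r is a circle with center z0 and radius r.
Center = (-3, 7), radius = 9

Circle with center (-3, 7) and radius 9


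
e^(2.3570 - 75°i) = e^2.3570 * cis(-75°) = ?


e^2.3570 = 10.5592
cos(-75°) = 0.25882
sin(-75°) = -0.96593
Real = 10.5592*0.25882 = 2.7329
Imag = 10.5592*(-0.96593) = -10.1994

2.7329 - 10.1994i


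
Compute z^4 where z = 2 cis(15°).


r^4 = 2^4 = 16
n*theta = 4*15° = 60° = 60° (mod 360)
a = 16*cos(60°) = 8.0000
b = 16*sin(60°) = 13.8564

16 cis(60°) = 8.0000 + 13.8564i


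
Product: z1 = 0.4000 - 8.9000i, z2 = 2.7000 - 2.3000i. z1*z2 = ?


Real = 0.4*2.7 - (-8.9)*(-2.3) = 1.08 - 20.47 = -19.39
Imag = 0.4*(-2.3) + 2.7*(-8.9) = -0.92 - (24.03) = -24.95

-19.3900 - 24.9500i


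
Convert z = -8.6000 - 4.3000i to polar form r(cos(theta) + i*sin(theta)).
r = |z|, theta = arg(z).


r = sqrt(73.96+18.49) = sqrt(92.45) = 9.6151
theta = atan2(-4.3, -8.6) = -153.4349 degrees

r = 9.6151, theta = -153.4349 degrees


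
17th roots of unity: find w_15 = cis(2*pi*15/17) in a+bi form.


Angle = 360*15/17 = 317.6471°
a = cos(317.6471°) = 0.7390
b = sin(317.6471°) = -0.6737

0.7390 - 0.6737i


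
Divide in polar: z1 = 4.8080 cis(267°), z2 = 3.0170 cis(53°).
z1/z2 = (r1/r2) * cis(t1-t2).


r = 4.8080 / 3.0170 = 1.5936
theta = 267° - 53° = 214° = 214° (mod 360)

1.5936 cis(214°)


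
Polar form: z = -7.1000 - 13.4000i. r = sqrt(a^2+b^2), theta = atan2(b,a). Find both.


r = sqrt(50.41+179.56) = sqrt(229.97) = 15.1648
theta = atan2(-13.4, -7.1) = -117.9169 degrees

r = 15.1648, theta = -117.9169 degrees


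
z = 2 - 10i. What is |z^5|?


|z| = sqrt(4+100) = sqrt(104) = 10.1980
|z^5| = |z|^5 = (sqrt(104))^5 = 104^2 * sqrt(104) = 10816*sqrt(104)

|z^5| = 10816*sqrt(104) ≈ 110301.9901


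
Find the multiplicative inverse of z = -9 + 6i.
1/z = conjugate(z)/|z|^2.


|z|^2 = 81+36 = 117
1/z = (-9 - 6i)/117

1/z = -0.0769 - 0.0513i


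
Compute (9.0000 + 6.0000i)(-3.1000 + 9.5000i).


Real = 9*(-3.1) - 6*9.5 = -27.9 - 57 = -84.9
Imag = 9*9.5 - (3.1)*6 = 85.5 - (18.6) = 66.9

-84.9000 + 66.9000i


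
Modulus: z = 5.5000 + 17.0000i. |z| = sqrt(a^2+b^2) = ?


|z| = sqrt(5.5^2 + 17^2) = sqrt(30.25 + 289) = sqrt(319.25) = 17.8676

|z| = 17.8676


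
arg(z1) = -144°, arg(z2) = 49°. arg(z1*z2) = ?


arg(z1*z2) = -144° + 49° = -95°
Normalized to (-180°, 180°]: -95°

-95°


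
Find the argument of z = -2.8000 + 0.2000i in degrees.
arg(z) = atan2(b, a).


Re = -2.8, Im = 0.2
arg = atan2(0.2, -2.8) = 175.9144 degrees

arg(z) = 175.9144 degrees


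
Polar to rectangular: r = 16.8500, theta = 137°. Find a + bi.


a = 16.8500*cos(137°) = 16.8500*(-0.731354) = -12.3233
b = 16.8500*sin(137°) = 16.8500*0.682 = 11.4917

-12.3233 + 11.4917i


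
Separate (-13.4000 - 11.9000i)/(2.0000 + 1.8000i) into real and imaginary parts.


Multiply by conjugate: (-13.4000 - 11.9000i)(2.0000 - 1.8000i) / (2^2 + 1.8^2)
Numerator real = -13.4*2 - (11.9)*1.8 = -48.22
Numerator imag = -11.9*2 - (-13.4)*1.8 = 0.32
Denominator = 7.24
Re(z) = -48.22/7.24 = -6.6602
Im(z) = 0.32/7.24 = 0.0442

Re(z) = -6.6602, Im(z) = 0.0442


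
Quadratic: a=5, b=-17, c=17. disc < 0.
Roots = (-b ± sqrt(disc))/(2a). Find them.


disc = (-17)^2 - 4*5*17 = 289 - 340 = -51
sqrt(|disc|) = sqrt(51) = 7.1414
Real part = 17/(2*5) = 1.7000
Imag part = 7.1414/(2*5) = 0.7141

1.7000 ± 0.7141i


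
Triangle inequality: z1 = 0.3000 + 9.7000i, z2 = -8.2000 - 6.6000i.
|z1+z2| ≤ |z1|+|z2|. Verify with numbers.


|z1| = sqrt(0.3^2 + 9.7^2) = sqrt(94.18) = 9.7046
|z2| = sqrt((-8.2)^2 + (-6.6)^2) = sqrt(110.8) = 10.5262
z1+z2 = -7.9000 + 3.1000i
|z1+z2| = sqrt(72.02) = 8.4865
|z1|+|z2| = 9.7046 + 10.5262 = 20.2308

|z1+z2| = 8.4865 ≤ |z1|+|z2| = 20.2308 (verified)


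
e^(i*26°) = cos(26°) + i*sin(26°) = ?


cos(26°) = 0.8988
sin(26°) = 0.4384

e^(i*26°) = 0.8988 + 0.4384i


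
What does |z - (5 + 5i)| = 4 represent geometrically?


|z - z0| = r is a circle with center z0 and radius r.
Center = (5, 5), radius = 4

Circle with center (5, 5) and radius 4


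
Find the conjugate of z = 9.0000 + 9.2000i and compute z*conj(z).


z_bar = 9.0000 - 9.2000i
z*z_bar = 9^2 + 9.2^2 = 81 + 84.64 = 165.64

z_bar = 9.0000 - 9.2000i, z*z_bar = 165.64


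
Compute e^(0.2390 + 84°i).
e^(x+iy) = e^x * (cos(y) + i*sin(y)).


e^0.2390 = 1.2700
cos(84°) = 0.1045
sin(84°) = 0.9945
Real = 1.2700*0.1045 = 0.1327
Imag = 1.2700*0.9945 = 1.2630

0.1327 + 1.2630i


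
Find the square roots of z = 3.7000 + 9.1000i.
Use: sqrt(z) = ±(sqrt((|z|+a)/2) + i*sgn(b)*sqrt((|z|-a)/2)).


|z| = sqrt(13.69+82.81) = 9.8234
sqrt((|z|+a)/2) = sqrt((9.8234+3.7)/2) = sqrt(6.7617) = 2.6003
sqrt((|z|-a)/2) = sqrt((9.8234-3.7)/2) = sqrt(3.0617) = 1.7498

±(2.6003 + 1.7498i) i.e. 2.6003 + 1.7498i and -2.6003 - 1.7498i


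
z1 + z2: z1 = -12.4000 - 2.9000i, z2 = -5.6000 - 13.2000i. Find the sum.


Real: -12.4 - 5.6 = -18
Imag: -2.9 - 13.2 = -16.1

-18.0000 - 16.1000i


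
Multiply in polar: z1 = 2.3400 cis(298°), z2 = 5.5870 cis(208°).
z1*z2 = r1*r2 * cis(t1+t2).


r = 2.3400 * 5.5870 = 13.0736
theta = 298° + 208° = 506° = 146° (mod 360)

13.0736 cis(146°)


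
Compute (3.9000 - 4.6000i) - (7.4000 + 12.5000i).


Real: 3.9 - 7.4 = -3.5
Imag: -4.6 - 12.5 = -17.1

-3.5000 - 17.1000i


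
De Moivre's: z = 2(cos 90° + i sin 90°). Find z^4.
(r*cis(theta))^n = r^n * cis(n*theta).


r^4 = 2^4 = 16
n*theta = 4*90° = 360° = 0° (mod 360)
a = 16*cos(0°) = 16.0000
b = 16*sin(0°) = 0

16 cis(0°) = 16.0000 + 0i


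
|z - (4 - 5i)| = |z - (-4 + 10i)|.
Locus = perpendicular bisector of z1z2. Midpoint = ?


Equal distances means the locus is the perpendicular bisector of z1 and z2.
Midpoint = ((4+(-4))/2, (-5+10)/2) = (0, 2.5000)

Perpendicular bisector through (0, 2.5000)


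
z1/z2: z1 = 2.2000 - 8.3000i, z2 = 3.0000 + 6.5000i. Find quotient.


Conjugate of z2 = 3.0000 - 6.5000i
Numerator: (2.2000 - 8.3000i)(3.0000 - 6.5000i) = -47.3500 - 39.2000i
Denominator: 3^2 + 6.5^2 = 51.25
Result = (-47.3500 - 39.2000i)/51.25

-0.9239 - 0.7649i


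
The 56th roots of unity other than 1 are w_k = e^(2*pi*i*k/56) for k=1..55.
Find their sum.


With w = e^(2*pi*i/56), all 56 of the 56th roots of unity w^0 = 1, w, ..., w^(55) sum to 0: 1 + w + ... + w^(55) = (1 - w^56)/(1 - w) = 0 since w^56 = 1, w ≠ 1.
Removing the root 1: w + w^2 + ... + w^(55) = 0 - 1 = -1

Sum = -1


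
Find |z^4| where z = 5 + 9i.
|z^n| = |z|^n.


|z| = sqrt(25+81) = sqrt(106) = 10.2956
|z^4| = |z|^4 = (sqrt(106))^4 = 106^2 = 11236

|z^4| = 11236


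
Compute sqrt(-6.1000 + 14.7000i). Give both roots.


|z| = sqrt(37.21+216.09) = 15.9154
sqrt((|z|+a)/2) = sqrt((15.9154+(-6.1))/2) = sqrt(4.9077) = 2.2153
sqrt((|z|-a)/2) = sqrt((15.9154-(-6.1))/2) = sqrt(11.0077) = 3.3178

±(2.2153 + 3.3178i) i.e. 2.2153 + 3.3178i and -2.2153 - 3.3178i


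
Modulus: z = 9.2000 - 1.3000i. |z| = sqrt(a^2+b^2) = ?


|z| = sqrt(9.2^2 + (-1.3)^2) = sqrt(84.64 + 1.69) = sqrt(86.33) = 9.2914

|z| = 9.2914


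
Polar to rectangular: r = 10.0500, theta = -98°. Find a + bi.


a = 10.0500*cos(-98°) = 10.0500*(-0.13917) = -1.3987
b = 10.0500*sin(-98°) = 10.0500*(-0.99027) = -9.9522

-1.3987 - 9.9522i


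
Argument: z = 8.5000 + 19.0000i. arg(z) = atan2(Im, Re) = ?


Re = 8.5, Im = 19
arg = atan2(19, 8.5) = 65.8978 degrees

arg(z) = 65.8978 degrees


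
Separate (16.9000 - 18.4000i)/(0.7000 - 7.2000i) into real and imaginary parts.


Multiply by conjugate: (16.9000 - 18.4000i)(0.7000 + 7.2000i) / (0.7^2 + (-7.2)^2)
Numerator real = 16.9*0.7 - (18.4)*(-7.2) = 144.31
Numerator imag = -18.4*0.7 - 16.9*(-7.2) = 108.8
Denominator = 52.33
Re(z) = 144.31/52.33 = 2.7577
Im(z) = 108.8/52.33 = 2.0791

Re(z) = 2.7577, Im(z) = 2.0791


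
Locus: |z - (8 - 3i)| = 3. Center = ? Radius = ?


|z - z0| = r is a circle with center z0 and radius r.
Center = (8, -3), radius = 3

Circle with center (8, -3) and radius 3


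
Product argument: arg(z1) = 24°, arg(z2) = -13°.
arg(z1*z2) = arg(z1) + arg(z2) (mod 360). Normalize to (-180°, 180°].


arg(z1*z2) = 24° - 13° = 11°
Normalized to (-180°, 180°]: 11°

11°


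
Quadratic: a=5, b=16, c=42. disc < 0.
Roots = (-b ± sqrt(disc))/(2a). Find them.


disc = 16^2 - 4*5*42 = 256 - 840 = -584
sqrt(|disc|) = sqrt(584) = 24.1661
Real part = -16/(2*5) = -1.6000
Imag part = 24.1661/(2*5) = 2.4166

-1.6000 ± 2.4166i


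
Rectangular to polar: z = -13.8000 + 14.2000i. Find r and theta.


r = sqrt(190.44+201.64) = sqrt(392.08) = 19.8010
theta = atan2(14.2, -13.8) = 134.1815 degrees

r = 19.8010, theta = 134.1815 degrees


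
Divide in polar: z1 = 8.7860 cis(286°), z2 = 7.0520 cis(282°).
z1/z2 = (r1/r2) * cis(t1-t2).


r = 8.7860 / 7.0520 = 1.2459
theta = 286° - 282° = 4° = 4° (mod 360)

1.2459 cis(4°)


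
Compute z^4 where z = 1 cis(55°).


r^4 = 1^4 = 1
n*theta = 4*55° = 220° = 220° (mod 360)
a = 1*cos(220°) = -0.7660
b = 1*sin(220°) = -0.6428

1 cis(220°) = -0.7660 - 0.6428i


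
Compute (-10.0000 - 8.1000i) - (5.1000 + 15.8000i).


Real: -10 - 5.1 = -15.1
Imag: -8.1 - 15.8 = -23.9

-15.1000 - 23.9000i


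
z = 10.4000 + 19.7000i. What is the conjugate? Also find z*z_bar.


z_bar = 10.4000 - 19.7000i
z*z_bar = 10.4^2 + 19.7^2 = 108.16 + 388.09 = 496.25

z_bar = 10.4000 - 19.7000i, z*z_bar = 496.25


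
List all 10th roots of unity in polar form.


The 10th roots of unity are cis(360k/10°) for k=0..9
Angle step = 360/10 = 36°
Primitive root: cis(36°)
Primitive root = 0.8090 + 0.5878i

10 roots at angles: 0°, 36°, 72°, 108°, 144°, 180°, 216°, 252°, 288°, 324°


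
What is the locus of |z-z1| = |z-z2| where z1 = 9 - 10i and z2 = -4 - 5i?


Equal distances means the locus is the perpendicular bisector of z1 and z2.
Midpoint = ((9+(-4))/2, (-10+(-5))/2) = (2.5000, -7.5000)

Perpendicular bisector through (2.5000, -7.5000)


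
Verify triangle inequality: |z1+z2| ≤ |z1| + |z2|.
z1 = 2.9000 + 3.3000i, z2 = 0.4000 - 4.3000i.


|z1| = sqrt(2.9^2 + 3.3^2) = sqrt(19.3) = 4.3932
|z2| = sqrt(0.4^2 + (-4.3)^2) = sqrt(18.65) = 4.3186
z1+z2 = 3.3000 - i
|z1+z2| = sqrt(11.89) = 3.4482
|z1|+|z2| = 4.3932 + 4.3186 = 8.7118

|z1+z2| = 3.4482 ≤ |z1|+|z2| = 8.7118 (verified)


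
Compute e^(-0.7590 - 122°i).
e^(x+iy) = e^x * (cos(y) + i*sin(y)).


e^-0.7590 = 0.4681
cos(-122°) = -0.52992
sin(-122°) = -0.84805
Real = 0.4681*(-0.52992) = -0.2481
Imag = 0.4681*(-0.84805) = -0.3970

-0.2481 - 0.3970i


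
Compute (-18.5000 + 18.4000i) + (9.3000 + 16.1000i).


Real: -18.5 + 9.3 = -9.2
Imag: 18.4 + 16.1 = 34.5

-9.2000 + 34.5000i


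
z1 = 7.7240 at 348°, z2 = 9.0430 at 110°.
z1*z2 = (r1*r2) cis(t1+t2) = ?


r = 7.7240 * 9.0430 = 69.8481
theta = 348° + 110° = 458° = 98° (mod 360)

69.8481 cis(98°)


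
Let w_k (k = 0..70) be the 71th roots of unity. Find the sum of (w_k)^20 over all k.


The roots are w_k = w^k with w = e^(2*pi*i/71), and (w^k)^20 = (w^20)^k.
So S = 1 + u + u^2 + ... + u^(70) with u = w^20.
20 = 0*71 + 20, so 20 is not a multiple of 71: u = w^20 ≠ 1 (w is a primitive 71th root), while u^71 = (w^71)^20 = 1.
Geometric series: S = (1 - u^71)/(1 - u) = (1 - 1)/(1 - u) = 0

S = 0


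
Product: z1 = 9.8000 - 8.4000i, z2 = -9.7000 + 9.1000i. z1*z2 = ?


Real = 9.8*(-9.7) - (-8.4)*9.1 = -95.06 - (-76.44) = -18.62
Imag = 9.8*9.1 - (9.7)*(-8.4) = 89.18 + 81.48 = 170.66

-18.6200 + 170.6600i


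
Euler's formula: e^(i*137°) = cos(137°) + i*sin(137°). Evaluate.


cos(137°) = -0.7314
sin(137°) = 0.6820

e^(i*137°) = -0.7314 + 0.6820i


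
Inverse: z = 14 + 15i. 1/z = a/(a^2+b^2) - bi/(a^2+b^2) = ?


|z|^2 = 196+225 = 421
1/z = (14 - 15i)/421

1/z = 0.0333 - 0.0356i


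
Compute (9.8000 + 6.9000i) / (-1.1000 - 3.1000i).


Conjugate of z2 = -1.1000 + 3.1000i
Numerator: (9.8000 + 6.9000i)(-1.1000 + 3.1000i) = -32.1700 + 22.7900i
Denominator: (-1.1)^2 + (-3.1)^2 = 10.82
Result = (-32.1700 + 22.7900i)/10.82

-2.9732 + 2.1063i


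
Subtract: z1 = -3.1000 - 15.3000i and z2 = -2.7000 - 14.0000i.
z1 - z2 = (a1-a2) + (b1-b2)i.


Real: -3.1 + 2.7 = -0.4
Imag: -15.3 + 14 = -1.3

-0.4000 - 1.3000i


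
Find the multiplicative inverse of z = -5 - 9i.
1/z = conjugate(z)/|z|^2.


|z|^2 = 25+81 = 106
1/z = (-5 + 9i)/106

1/z = -0.0472 + 0.0849i


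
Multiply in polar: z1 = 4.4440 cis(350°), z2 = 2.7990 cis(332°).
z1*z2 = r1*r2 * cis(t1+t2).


r = 4.4440 * 2.7990 = 12.4388
theta = 350° + 332° = 682° = 322° (mod 360)

12.4388 cis(322°)


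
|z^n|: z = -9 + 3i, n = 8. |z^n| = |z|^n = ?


|z| = sqrt(81+9) = sqrt(90) = 9.4868
|z^8| = |z|^8 = (sqrt(90))^8 = 90^4 = 65610000

|z^8| = 65610000


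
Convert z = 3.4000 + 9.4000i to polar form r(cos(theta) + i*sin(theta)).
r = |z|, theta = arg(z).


r = sqrt(11.56+88.36) = sqrt(99.92) = 9.9960
theta = atan2(9.4, 3.4) = 70.1148 degrees

r = 9.9960, theta = 70.1148 degrees


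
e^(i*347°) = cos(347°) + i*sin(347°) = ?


cos(347°) = 0.9744
sin(347°) = -0.2250

e^(i*347°) = 0.9744 - 0.2250i


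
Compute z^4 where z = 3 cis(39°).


r^4 = 3^4 = 81
n*theta = 4*39° = 156° = 156° (mod 360)
a = 81*cos(156°) = -73.9972
b = 81*sin(156°) = 32.9457

81 cis(156°) = -73.9972 + 32.9457i


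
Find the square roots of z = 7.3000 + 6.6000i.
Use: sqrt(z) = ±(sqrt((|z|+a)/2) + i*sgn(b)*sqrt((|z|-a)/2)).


|z| = sqrt(53.29+43.56) = 9.8412
sqrt((|z|+a)/2) = sqrt((9.8412+7.3)/2) = sqrt(8.5706) = 2.9276
sqrt((|z|-a)/2) = sqrt((9.8412-7.3)/2) = sqrt(1.2706) = 1.1272

±(2.9276 + 1.1272i) i.e. 2.9276 + 1.1272i and -2.9276 - 1.1272i


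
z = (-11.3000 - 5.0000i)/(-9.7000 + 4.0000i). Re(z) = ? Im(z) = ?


Multiply by conjugate: (-11.3000 - 5.0000i)(-9.7000 - 4.0000i) / ((-9.7)^2 + 4^2)
Numerator real = -11.3*(-9.7) - (5)*4 = 89.61
Numerator imag = -5*(-9.7) - (-11.3)*4 = 93.7
Denominator = 110.09
Re(z) = 89.61/110.09 = 0.8140
Im(z) = 93.7/110.09 = 0.8511

Re(z) = 0.8140, Im(z) = 0.8511


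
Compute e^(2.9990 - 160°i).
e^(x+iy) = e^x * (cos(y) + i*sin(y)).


e^2.9990 = 20.0655
cos(-160°) = -0.939693
sin(-160°) = -0.34202
Real = 20.0655*(-0.939693) = -18.8554
Imag = 20.0655*(-0.34202) = -6.8628

-18.8554 - 6.8628i


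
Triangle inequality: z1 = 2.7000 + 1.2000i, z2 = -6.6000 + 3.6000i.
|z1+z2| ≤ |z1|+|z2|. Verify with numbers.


|z1| = sqrt(2.7^2 + 1.2^2) = sqrt(8.73) = 2.9547
|z2| = sqrt((-6.6)^2 + 3.6^2) = sqrt(56.52) = 7.5180
z1+z2 = -3.9000 + 4.8000i
|z1+z2| = sqrt(38.25) = 6.1847
|z1|+|z2| = 2.9547 + 7.5180 = 10.4727

|z1+z2| = 6.1847 ≤ |z1|+|z2| = 10.4727 (verified)


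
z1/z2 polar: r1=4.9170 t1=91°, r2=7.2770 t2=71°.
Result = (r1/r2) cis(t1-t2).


r = 4.9170 / 7.2770 = 0.6757
theta = 91° - 71° = 20° = 20° (mod 360)

0.6757 cis(20°)


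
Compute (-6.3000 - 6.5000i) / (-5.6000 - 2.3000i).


Conjugate of z2 = -5.6000 + 2.3000i
Numerator: (-6.3000 - 6.5000i)(-5.6000 + 2.3000i) = 50.2300 + 21.9100i
Denominator: (-5.6)^2 + (-2.3)^2 = 36.65
Result = (50.2300 + 21.9100i)/36.65

1.3705 + 0.5978i


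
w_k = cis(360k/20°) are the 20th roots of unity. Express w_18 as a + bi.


Angle = 360*18/20 = 324°
a = cos(324°) = 0.8090
b = sin(324°) = -0.5878

0.8090 - 0.5878i


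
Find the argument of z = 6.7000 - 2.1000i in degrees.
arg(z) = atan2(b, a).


Re = 6.7, Im = -2.1
arg = atan2(-2.1, 6.7) = -17.4027 degrees

arg(z) = -17.4027 degrees


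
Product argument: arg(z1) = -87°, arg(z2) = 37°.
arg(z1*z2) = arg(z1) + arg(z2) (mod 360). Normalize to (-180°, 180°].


arg(z1*z2) = -87° + 37° = -50°
Normalized to (-180°, 180°]: -50°

-50°


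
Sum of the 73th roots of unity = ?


The sum of all 73th roots of unity is 0.
Geometric series: (1 - w^73)/(1 - w) = (1-1)/(1-w) = 0 since w^73 = 1, w ≠ 1.
Alternatively: coefficient of z^72 in z^73 - 1 is 0.

0


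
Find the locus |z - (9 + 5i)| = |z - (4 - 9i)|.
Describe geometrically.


Equal distances means the locus is the perpendicular bisector of z1 and z2.
Midpoint = ((9+4)/2, (5+(-9))/2) = (6.5000, -2.0000)

Perpendicular bisector through (6.5000, -2.0000)


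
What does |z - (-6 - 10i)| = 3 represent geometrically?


|z - z0| = r is a circle with center z0 and radius r.
Center = (-6, -10), radius = 3

Circle with center (-6, -10) and radius 3


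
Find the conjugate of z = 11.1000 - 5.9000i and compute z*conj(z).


z_bar = 11.1000 + 5.9000i
z*z_bar = 11.1^2 + (-5.9)^2 = 123.21 + 34.81 = 158.02

z_bar = 11.1000 + 5.9000i, z*z_bar = 158.02


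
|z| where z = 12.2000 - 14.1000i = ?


|z| = sqrt(12.2^2 + (-14.1)^2) = sqrt(148.84 + 198.81) = sqrt(347.65) = 18.6454

|z| = 18.6454


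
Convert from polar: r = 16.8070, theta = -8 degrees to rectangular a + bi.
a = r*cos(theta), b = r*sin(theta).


a = 16.8070*cos(-8°) = 16.8070*0.990268 = 16.6434
b = 16.8070*sin(-8°) = 16.8070*(-0.139173) = -2.3391

16.6434 - 2.3391i


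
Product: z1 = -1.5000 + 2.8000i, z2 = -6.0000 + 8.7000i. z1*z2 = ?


Real = -1.5*(-6) - 2.8*8.7 = 9 - 24.36 = -15.36
Imag = -1.5*8.7 - (6)*2.8 = -13.05 - (16.8) = -29.85

-15.3600 - 29.8500i


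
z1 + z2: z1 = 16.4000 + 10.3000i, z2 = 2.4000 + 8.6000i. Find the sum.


Real: 16.4 + 2.4 = 18.8
Imag: 10.3 + 8.6 = 18.9

18.8000 + 18.9000i


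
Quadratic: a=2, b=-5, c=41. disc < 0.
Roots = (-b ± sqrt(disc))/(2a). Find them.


disc = (-5)^2 - 4*2*41 = 25 - 328 = -303
sqrt(|disc|) = sqrt(303) = 17.4069
Real part = 5/(2*2) = 1.2500
Imag part = 17.4069/(2*2) = 4.3517

1.2500 ± 4.3517i


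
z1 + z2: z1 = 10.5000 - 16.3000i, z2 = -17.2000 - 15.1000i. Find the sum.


Real: 10.5 - 17.2 = -6.7
Imag: -16.3 - 15.1 = -31.4

-6.7000 - 31.4000i


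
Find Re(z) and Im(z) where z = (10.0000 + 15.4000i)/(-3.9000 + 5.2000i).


Multiply by conjugate: (10.0000 + 15.4000i)(-3.9000 - 5.2000i) / ((-3.9)^2 + 5.2^2)
Numerator real = 10*(-3.9) + 15.4*5.2 = 41.08
Numerator imag = 15.4*(-3.9) - 10*5.2 = -112.06
Denominator = 42.25
Re(z) = 41.08/42.25 = 0.9723
Im(z) = -112.06/42.25 = -2.6523

Re(z) = 0.9723, Im(z) = -2.6523


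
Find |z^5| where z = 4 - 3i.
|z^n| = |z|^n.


|z| = sqrt(16+9) = sqrt(25) = 5
|z^5| = |z|^5 = 5^5 = 3125

|z^5| = 3125


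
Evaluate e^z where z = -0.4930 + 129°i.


e^-0.4930 = 0.6108
cos(129°) = -0.6293
sin(129°) = 0.7771
Real = 0.6108*(-0.6293) = -0.3844
Imag = 0.6108*0.7771 = 0.4747

-0.3844 + 0.4747i


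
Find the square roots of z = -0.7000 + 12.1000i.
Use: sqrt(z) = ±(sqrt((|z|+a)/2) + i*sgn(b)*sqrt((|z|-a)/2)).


|z| = sqrt(0.49+146.41) = 12.1202
sqrt((|z|+a)/2) = sqrt((12.1202+(-0.7))/2) = sqrt(5.7101) = 2.3896
sqrt((|z|-a)/2) = sqrt((12.1202-(-0.7))/2) = sqrt(6.4101) = 2.5318

±(2.3896 + 2.5318i) i.e. 2.3896 + 2.5318i and -2.3896 - 2.5318i


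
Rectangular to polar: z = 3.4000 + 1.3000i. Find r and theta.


r = sqrt(11.56+1.69) = sqrt(13.25) = 3.6401
theta = atan2(1.3, 3.4) = 20.9245 degrees

r = 3.6401, theta = 20.9245 degrees


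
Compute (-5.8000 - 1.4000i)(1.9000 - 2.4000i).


Real = -5.8*1.9 - (-1.4)*(-2.4) = -11.02 - 3.36 = -14.38
Imag = -5.8*(-2.4) + 1.9*(-1.4) = 13.92 - (2.66) = 11.26

-14.3800 + 11.2600i


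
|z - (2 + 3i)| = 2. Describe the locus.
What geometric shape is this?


|z - z0| = r is a circle with center z0 and radius r.
Center = (2, 3), radius = 2

Circle with center (2, 3) and radius 2


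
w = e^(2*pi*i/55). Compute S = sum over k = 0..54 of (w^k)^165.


The roots are w_k = w^k with w = e^(2*pi*i/55), and (w^k)^165 = (w^165)^k.
So S = 1 + u + u^2 + ... + u^(54) with u = w^165.
165 = 3*55 + 0, so 165 is a multiple of 55 and u = (w^55)^3 = 1.
Every one of the 55 terms equals 1: S = 55

S = 55


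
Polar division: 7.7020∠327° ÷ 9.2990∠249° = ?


r = 7.7020 / 9.2990 = 0.8283
theta = 327° - 249° = 78° = 78° (mod 360)

0.8283 cis(78°)


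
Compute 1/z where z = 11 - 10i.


|z|^2 = 121+100 = 221
1/z = (11 + 10i)/221

1/z = 0.0498 + 0.0452i


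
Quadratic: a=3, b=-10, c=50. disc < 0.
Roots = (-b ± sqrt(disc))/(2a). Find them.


disc = (-10)^2 - 4*3*50 = 100 - 600 = -500
sqrt(|disc|) = sqrt(500) = 22.3607
Real part = 10/(2*3) = 1.6667
Imag part = 22.3607/(2*3) = 3.7268

1.6667 ± 3.7268i


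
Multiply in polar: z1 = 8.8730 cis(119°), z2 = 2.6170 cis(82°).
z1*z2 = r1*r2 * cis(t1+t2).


r = 8.8730 * 2.6170 = 23.2206
theta = 119° + 82° = 201° = 201° (mod 360)

23.2206 cis(201°)


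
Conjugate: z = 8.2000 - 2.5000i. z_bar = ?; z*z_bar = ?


z_bar = 8.2000 + 2.5000i
z*z_bar = 8.2^2 + (-2.5)^2 = 67.24 + 6.25 = 73.49

z_bar = 8.2000 + 2.5000i, z*z_bar = 73.49


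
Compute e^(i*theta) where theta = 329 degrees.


cos(329°) = 0.8572
sin(329°) = -0.5150

e^(i*329°) = 0.8572 - 0.5150i


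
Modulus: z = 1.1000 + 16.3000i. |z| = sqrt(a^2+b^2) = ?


|z| = sqrt(1.1^2 + 16.3^2) = sqrt(1.21 + 265.69) = sqrt(266.9) = 16.3371

|z| = 16.3371


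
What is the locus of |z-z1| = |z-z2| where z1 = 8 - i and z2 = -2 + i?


Equal distances means the locus is the perpendicular bisector of z1 and z2.
Midpoint = ((8+(-2))/2, (-1+1)/2) = (3.0000, 0)

Perpendicular bisector through (3.0000, 0)


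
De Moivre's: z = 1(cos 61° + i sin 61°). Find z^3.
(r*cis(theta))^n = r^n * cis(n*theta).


r^3 = 1^3 = 1
n*theta = 3*61° = 183° = 183° (mod 360)
a = 1*cos(183°) = -0.9986
b = 1*sin(183°) = -0.0523

1 cis(183°) = -0.9986 - 0.0523i


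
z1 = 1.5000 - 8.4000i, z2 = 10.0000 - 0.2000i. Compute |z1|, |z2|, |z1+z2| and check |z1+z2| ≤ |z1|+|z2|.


|z1| = sqrt(1.5^2 + (-8.4)^2) = sqrt(72.81) = 8.5329
|z2| = sqrt(10^2 + (-0.2)^2) = sqrt(100.04) = 10.0020
z1+z2 = 11.5000 - 8.6000i
|z1+z2| = sqrt(206.21) = 14.3600
|z1|+|z2| = 8.5329 + 10.0020 = 18.5349

|z1+z2| = 14.3600 ≤ |z1|+|z2| = 18.5349 (verified)


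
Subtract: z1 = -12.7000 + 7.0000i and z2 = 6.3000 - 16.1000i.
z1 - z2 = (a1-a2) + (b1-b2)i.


Real: -12.7 - 6.3 = -19
Imag: 7 + 16.1 = 23.1

-19.0000 + 23.1000i


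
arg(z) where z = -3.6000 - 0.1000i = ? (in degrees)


Re = -3.6, Im = -0.1
arg = atan2(-0.1, -3.6) = -178.4089 degrees

arg(z) = -178.4089 degrees


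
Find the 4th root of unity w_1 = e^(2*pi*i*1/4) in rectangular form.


Angle = 360*1/4 = 90°
a = cos(90°) = 0
b = sin(90°) = 1.0000

0 + 1.0000i


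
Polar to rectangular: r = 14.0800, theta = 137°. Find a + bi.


a = 14.0800*cos(137°) = 14.0800*(-0.731354) = -10.2975
b = 14.0800*sin(137°) = 14.0800*0.681998 = 9.6025

-10.2975 + 9.6025i


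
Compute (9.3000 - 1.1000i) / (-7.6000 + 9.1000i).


Conjugate of z2 = -7.6000 - 9.1000i
Numerator: (9.3000 - 1.1000i)(-7.6000 - 9.1000i) = -80.6900 - 76.2700i
Denominator: (-7.6)^2 + 9.1^2 = 140.57
Result = (-80.6900 - 76.2700i)/140.57

-0.5740 - 0.5426i


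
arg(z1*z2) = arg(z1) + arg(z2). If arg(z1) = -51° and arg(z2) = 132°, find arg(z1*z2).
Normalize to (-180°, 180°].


arg(z1*z2) = -51° + 132° = 81°
Normalized to (-180°, 180°]: 81°

81°


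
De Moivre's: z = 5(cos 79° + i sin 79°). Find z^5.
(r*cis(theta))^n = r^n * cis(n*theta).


r^5 = 5^5 = 3125
n*theta = 5*79° = 395° = 35° (mod 360)
a = 3125*cos(35°) = 2559.8501
b = 3125*sin(35°) = 1792.4264

3125 cis(35°) = 2559.8501 + 1792.4264i


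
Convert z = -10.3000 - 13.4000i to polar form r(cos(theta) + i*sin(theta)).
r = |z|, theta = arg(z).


r = sqrt(106.09+179.56) = sqrt(285.65) = 16.9012
theta = atan2(-13.4, -10.3) = -127.5479 degrees

r = 16.9012, theta = -127.5479 degrees


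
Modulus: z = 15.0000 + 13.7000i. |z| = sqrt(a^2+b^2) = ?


|z| = sqrt(15^2 + 13.7^2) = sqrt(225 + 187.69) = sqrt(412.69) = 20.3148

|z| = 20.3148


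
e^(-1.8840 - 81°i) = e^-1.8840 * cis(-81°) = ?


e^-1.8840 = 0.1520
cos(-81°) = 0.1564
sin(-81°) = -0.9877
Real = 0.1520*0.1564 = 0.0238
Imag = 0.1520*(-0.9877) = -0.1501

0.0238 - 0.1501i


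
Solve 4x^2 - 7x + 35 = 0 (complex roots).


disc = (-7)^2 - 4*4*35 = 49 - 560 = -511
sqrt(|disc|) = sqrt(511) = 22.6053
Real part = 7/(2*4) = 0.8750
Imag part = 22.6053/(2*4) = 2.8257

0.8750 ± 2.8257i


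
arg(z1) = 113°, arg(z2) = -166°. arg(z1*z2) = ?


arg(z1*z2) = 113° - 166° = -53°
Normalized to (-180°, 180°]: -53°

-53°


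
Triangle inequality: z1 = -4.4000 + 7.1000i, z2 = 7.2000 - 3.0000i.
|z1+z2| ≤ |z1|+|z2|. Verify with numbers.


|z1| = sqrt((-4.4)^2 + 7.1^2) = sqrt(69.77) = 8.3528
|z2| = sqrt(7.2^2 + (-3)^2) = sqrt(60.84) = 7.8000
z1+z2 = 2.8000 + 4.1000i
|z1+z2| = sqrt(24.65) = 4.9649
|z1|+|z2| = 8.3528 + 7.8000 = 16.1528

|z1+z2| = 4.9649 ≤ |z1|+|z2| = 16.1528 (verified)


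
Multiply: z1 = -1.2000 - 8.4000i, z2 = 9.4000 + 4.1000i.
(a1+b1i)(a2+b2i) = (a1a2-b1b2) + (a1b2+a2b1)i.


Real = -1.2*9.4 - (-8.4)*4.1 = -11.28 - (-34.44) = 23.16
Imag = -1.2*4.1 + 9.4*(-8.4) = -4.92 - (78.96) = -83.88

23.1600 - 83.8800i


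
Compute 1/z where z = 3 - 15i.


|z|^2 = 9+225 = 234
1/z = (3 + 15i)/234

1/z = 0.0128 + 0.0641i


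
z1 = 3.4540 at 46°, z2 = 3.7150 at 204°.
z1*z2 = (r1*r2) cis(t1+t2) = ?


r = 3.4540 * 3.7150 = 12.8316
theta = 46° + 204° = 250° = 250° (mod 360)

12.8316 cis(250°)


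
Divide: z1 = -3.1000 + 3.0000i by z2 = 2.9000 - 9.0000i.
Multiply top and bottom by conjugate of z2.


Conjugate of z2 = 2.9000 + 9.0000i
Numerator: (-3.1000 + 3.0000i)(2.9000 + 9.0000i) = -35.9900 - 19.2000i
Denominator: 2.9^2 + (-9)^2 = 89.41
Result = (-35.9900 - 19.2000i)/89.41

-0.4025 - 0.2147i


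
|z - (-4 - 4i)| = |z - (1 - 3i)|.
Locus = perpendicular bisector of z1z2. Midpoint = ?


Equal distances means the locus is the perpendicular bisector of z1 and z2.
Midpoint = ((-4+1)/2, (-4+(-3))/2) = (-1.5000, -3.5000)

Perpendicular bisector through (-1.5000, -3.5000)


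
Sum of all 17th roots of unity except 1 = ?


With w = e^(2*pi*i/17), all 17 of the 17th roots of unity w^0 = 1, w, ..., w^(16) sum to 0: 1 + w + ... + w^(16) = (1 - w^17)/(1 - w) = 0 since w^17 = 1, w ≠ 1.
Removing the root 1: w + w^2 + ... + w^(16) = 0 - 1 = -1

Sum = -1


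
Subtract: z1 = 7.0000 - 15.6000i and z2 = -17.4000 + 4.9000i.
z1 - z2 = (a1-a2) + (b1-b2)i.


Real: 7 + 17.4 = 24.4
Imag: -15.6 - 4.9 = -20.5

24.4000 - 20.5000i


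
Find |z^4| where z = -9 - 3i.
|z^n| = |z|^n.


|z| = sqrt(81+9) = sqrt(90) = 9.4868
|z^4| = |z|^4 = (sqrt(90))^4 = 90^2 = 8100

|z^4| = 8100


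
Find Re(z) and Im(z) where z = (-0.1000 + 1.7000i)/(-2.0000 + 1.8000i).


Multiply by conjugate: (-0.1000 + 1.7000i)(-2.0000 - 1.8000i) / ((-2)^2 + 1.8^2)
Numerator real = -0.1*(-2) + 1.7*1.8 = 3.26
Numerator imag = 1.7*(-2) - (-0.1)*1.8 = -3.22
Denominator = 7.24
Re(z) = 3.26/7.24 = 0.4503
Im(z) = -3.22/7.24 = -0.4448

Re(z) = 0.4503, Im(z) = -0.4448


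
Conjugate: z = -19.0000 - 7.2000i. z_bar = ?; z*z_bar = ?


z_bar = -19.0000 + 7.2000i
z*z_bar = (-19)^2 + (-7.2)^2 = 361 + 51.84 = 412.84

z_bar = -19.0000 + 7.2000i, z*z_bar = 412.84


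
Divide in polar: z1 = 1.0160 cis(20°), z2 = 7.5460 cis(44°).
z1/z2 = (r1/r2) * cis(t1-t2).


r = 1.0160 / 7.5460 = 0.1346
theta = 20° - 44° = -24° = 336° (mod 360)

0.1346 cis(336°)


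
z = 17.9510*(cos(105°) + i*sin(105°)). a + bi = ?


a = 17.9510*cos(105°) = 17.9510*(-0.25882) = -4.6461
b = 17.9510*sin(105°) = 17.9510*0.965926 = 17.3393

-4.6461 + 17.3393i


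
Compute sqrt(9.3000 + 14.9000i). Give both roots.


|z| = sqrt(86.49+222.01) = 17.5642
sqrt((|z|+a)/2) = sqrt((17.5642+9.3)/2) = sqrt(13.4321) = 3.6650
sqrt((|z|-a)/2) = sqrt((17.5642-9.3)/2) = sqrt(4.1321) = 2.0328

±(3.6650 + 2.0328i) i.e. 3.6650 + 2.0328i and -3.6650 - 2.0328i
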